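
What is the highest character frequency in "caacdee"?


Input: caacdee
Character counts:
  'a': 2
  'c': 2
  'd': 1
  'e': 2
Maximum frequency: 2

2


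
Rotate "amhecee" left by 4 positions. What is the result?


Input: "amhecee", rotate left by 4
First 4 characters: "amhe"
Remaining characters: "cee"
Concatenate remaining + first: "cee" + "amhe" = "ceeamhe"

ceeamhe


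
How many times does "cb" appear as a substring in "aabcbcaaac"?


Searching for "cb" in "aabcbcaaac"
Scanning each position:
  Position 0: "aa" => no
  Position 1: "ab" => no
  Position 2: "bc" => no
  Position 3: "cb" => MATCH
  Position 4: "bc" => no
  Position 5: "ca" => no
  Position 6: "aa" => no
  Position 7: "aa" => no
  Position 8: "ac" => no
Total occurrences: 1

1


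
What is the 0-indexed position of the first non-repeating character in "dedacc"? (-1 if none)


Input: dedacc
Character frequencies:
  'a': 1
  'c': 2
  'd': 2
  'e': 1
Scanning left to right for freq == 1:
  Position 0 ('d'): freq=2, skip
  Position 1 ('e'): unique! => answer = 1

1


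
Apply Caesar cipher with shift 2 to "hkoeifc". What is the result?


Caesar cipher: shift "hkoeifc" by 2
  'h' (pos 7) + 2 = pos 9 = 'j'
  'k' (pos 10) + 2 = pos 12 = 'm'
  'o' (pos 14) + 2 = pos 16 = 'q'
  'e' (pos 4) + 2 = pos 6 = 'g'
  'i' (pos 8) + 2 = pos 10 = 'k'
  'f' (pos 5) + 2 = pos 7 = 'h'
  'c' (pos 2) + 2 = pos 4 = 'e'
Result: jmqgkhe

jmqgkhe


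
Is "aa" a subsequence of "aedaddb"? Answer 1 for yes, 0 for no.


Check if "aa" is a subsequence of "aedaddb"
Greedy scan:
  Position 0 ('a'): matches sub[0] = 'a'
  Position 1 ('e'): no match needed
  Position 2 ('d'): no match needed
  Position 3 ('a'): matches sub[1] = 'a'
  Position 4 ('d'): no match needed
  Position 5 ('d'): no match needed
  Position 6 ('b'): no match needed
All 2 characters matched => is a subsequence

1


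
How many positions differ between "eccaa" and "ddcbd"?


Comparing "eccaa" and "ddcbd" position by position:
  Position 0: 'e' vs 'd' => DIFFER
  Position 1: 'c' vs 'd' => DIFFER
  Position 2: 'c' vs 'c' => same
  Position 3: 'a' vs 'b' => DIFFER
  Position 4: 'a' vs 'd' => DIFFER
Positions that differ: 4

4


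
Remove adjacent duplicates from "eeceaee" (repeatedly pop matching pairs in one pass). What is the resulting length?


Input: eeceaee
Stack-based adjacent duplicate removal:
  Read 'e': push. Stack: e
  Read 'e': matches stack top 'e' => pop. Stack: (empty)
  Read 'c': push. Stack: c
  Read 'e': push. Stack: ce
  Read 'a': push. Stack: cea
  Read 'e': push. Stack: ceae
  Read 'e': matches stack top 'e' => pop. Stack: cea
Final stack: "cea" (length 3)

3


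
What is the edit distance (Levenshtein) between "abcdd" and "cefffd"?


Computing edit distance: "abcdd" -> "cefffd"
DP table:
           c    e    f    f    f    d
      0    1    2    3    4    5    6
  a   1    1    2    3    4    5    6
  b   2    2    2    3    4    5    6
  c   3    2    3    3    4    5    6
  d   4    3    3    4    4    5    5
  d   5    4    4    4    5    5    5
Edit distance = dp[5][6] = 5

5


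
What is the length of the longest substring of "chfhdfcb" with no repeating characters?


Input: "chfhdfcb"
Sliding window (track last position of each char):
  Position 0 ('c'): window [0,0] length 1 -- new best
  Position 1 ('h'): window [0,1] length 2 -- new best
  Position 2 ('f'): window [0,2] length 3 -- new best
  Position 3 ('h'): repeat (last at 1), move window start to 2
  Position 3 ('h'): window [2,3] length 2
  Position 4 ('d'): window [2,4] length 3
  Position 5 ('f'): repeat (last at 2), move window start to 3
  Position 5 ('f'): window [3,5] length 3
  Position 6 ('c'): window [3,6] length 4 -- new best
  Position 7 ('b'): window [3,7] length 5 -- new best
Longest substring with no repeats: "hdfcb" with length 5

5


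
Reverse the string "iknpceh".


Input: iknpceh
Reading characters right to left:
  Position 6: 'h'
  Position 5: 'e'
  Position 4: 'c'
  Position 3: 'p'
  Position 2: 'n'
  Position 1: 'k'
  Position 0: 'i'
Reversed: hecpnki

hecpnki


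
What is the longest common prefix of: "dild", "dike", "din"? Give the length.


Words: dild, dike, din
  Position 0: all 'd' => match
  Position 1: all 'i' => match
  Position 2: ('l', 'k', 'n') => mismatch, stop
LCP = "di" (length 2)

2


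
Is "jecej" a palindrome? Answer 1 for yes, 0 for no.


Input: jecej
Reversed: jecej
  Compare pos 0 ('j') with pos 4 ('j'): match
  Compare pos 1 ('e') with pos 3 ('e'): match
Result: palindrome

1


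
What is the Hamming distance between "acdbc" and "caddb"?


Comparing "acdbc" and "caddb" position by position:
  Position 0: 'a' vs 'c' => differ
  Position 1: 'c' vs 'a' => differ
  Position 2: 'd' vs 'd' => same
  Position 3: 'b' vs 'd' => differ
  Position 4: 'c' vs 'b' => differ
Total differences (Hamming distance): 4

4


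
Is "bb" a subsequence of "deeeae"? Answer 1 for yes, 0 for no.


Check if "bb" is a subsequence of "deeeae"
Greedy scan:
  Position 0 ('d'): no match needed
  Position 1 ('e'): no match needed
  Position 2 ('e'): no match needed
  Position 3 ('e'): no match needed
  Position 4 ('a'): no match needed
  Position 5 ('e'): no match needed
Only matched 0/2 characters => not a subsequence

0


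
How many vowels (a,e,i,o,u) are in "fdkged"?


Input: fdkged
Checking each character:
  'f' at position 0: consonant
  'd' at position 1: consonant
  'k' at position 2: consonant
  'g' at position 3: consonant
  'e' at position 4: vowel (running total: 1)
  'd' at position 5: consonant
Total vowels: 1

1


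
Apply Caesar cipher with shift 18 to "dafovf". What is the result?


Caesar cipher: shift "dafovf" by 18
  'd' (pos 3) + 18 = pos 21 = 'v'
  'a' (pos 0) + 18 = pos 18 = 's'
  'f' (pos 5) + 18 = pos 23 = 'x'
  'o' (pos 14) + 18 = pos 6 = 'g'
  'v' (pos 21) + 18 = pos 13 = 'n'
  'f' (pos 5) + 18 = pos 23 = 'x'
Result: vsxgnx

vsxgnx


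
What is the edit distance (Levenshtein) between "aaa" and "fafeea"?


Computing edit distance: "aaa" -> "fafeea"
DP table:
           f    a    f    e    e    a
      0    1    2    3    4    5    6
  a   1    1    1    2    3    4    5
  a   2    2    1    2    3    4    4
  a   3    3    2    2    3    4    4
Edit distance = dp[3][6] = 4

4


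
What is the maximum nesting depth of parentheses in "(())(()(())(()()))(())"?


Input: "(())(()(())(()()))(())"
Tracking depth:
  Position 0 '(': depth becomes 1
  Position 1 '(': depth becomes 2
  Position 2 ')': depth becomes 1
  Position 3 ')': depth becomes 0
  Position 4 '(': depth becomes 1
  Position 5 '(': depth becomes 2
  Position 6 ')': depth becomes 1
  Position 7 '(': depth becomes 2
  Position 8 '(': depth becomes 3
  Position 9 ')': depth becomes 2
  Position 10 ')': depth becomes 1
  Position 11 '(': depth becomes 2
  Position 12 '(': depth becomes 3
  Position 13 ')': depth becomes 2
  Position 14 '(': depth becomes 3
  Position 15 ')': depth becomes 2
  Position 16 ')': depth becomes 1
  Position 17 ')': depth becomes 0
  Position 18 '(': depth becomes 1
  Position 19 '(': depth becomes 2
  Position 20 ')': depth becomes 1
  Position 21 ')': depth becomes 0
Maximum depth reached: 3

3


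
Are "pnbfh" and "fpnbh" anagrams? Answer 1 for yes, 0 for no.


Strings: "pnbfh", "fpnbh"
Sorted first:  bfhnp
Sorted second: bfhnp
Sorted forms match => anagrams

1


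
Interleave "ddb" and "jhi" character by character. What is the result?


Interleaving "ddb" and "jhi":
  Position 0: 'd' from first, 'j' from second => "dj"
  Position 1: 'd' from first, 'h' from second => "dh"
  Position 2: 'b' from first, 'i' from second => "bi"
Result: djdhbi

djdhbi


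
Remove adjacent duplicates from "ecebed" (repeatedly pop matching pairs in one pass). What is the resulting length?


Input: ecebed
Stack-based adjacent duplicate removal:
  Read 'e': push. Stack: e
  Read 'c': push. Stack: ec
  Read 'e': push. Stack: ece
  Read 'b': push. Stack: eceb
  Read 'e': push. Stack: ecebe
  Read 'd': push. Stack: ecebed
Final stack: "ecebed" (length 6)

6


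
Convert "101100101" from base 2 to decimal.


Input: "101100101" in base 2
Positional expansion:
  Digit '1' (value 1) x 2^8 = 256
  Digit '0' (value 0) x 2^7 = 0
  Digit '1' (value 1) x 2^6 = 64
  Digit '1' (value 1) x 2^5 = 32
  Digit '0' (value 0) x 2^4 = 0
  Digit '0' (value 0) x 2^3 = 0
  Digit '1' (value 1) x 2^2 = 4
  Digit '0' (value 0) x 2^1 = 0
  Digit '1' (value 1) x 2^0 = 1
Sum = 357

357


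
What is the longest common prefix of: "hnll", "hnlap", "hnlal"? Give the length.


Words: hnll, hnlap, hnlal
  Position 0: all 'h' => match
  Position 1: all 'n' => match
  Position 2: all 'l' => match
  Position 3: ('l', 'a', 'a') => mismatch, stop
LCP = "hnl" (length 3)

3


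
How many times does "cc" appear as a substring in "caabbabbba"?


Searching for "cc" in "caabbabbba"
Scanning each position:
  Position 0: "ca" => no
  Position 1: "aa" => no
  Position 2: "ab" => no
  Position 3: "bb" => no
  Position 4: "ba" => no
  Position 5: "ab" => no
  Position 6: "bb" => no
  Position 7: "bb" => no
  Position 8: "ba" => no
Total occurrences: 0

0


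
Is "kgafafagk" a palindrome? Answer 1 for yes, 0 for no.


Input: kgafafagk
Reversed: kgafafagk
  Compare pos 0 ('k') with pos 8 ('k'): match
  Compare pos 1 ('g') with pos 7 ('g'): match
  Compare pos 2 ('a') with pos 6 ('a'): match
  Compare pos 3 ('f') with pos 5 ('f'): match
Result: palindrome

1


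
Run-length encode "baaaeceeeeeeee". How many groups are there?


Input: baaaeceeeeeeee
Scanning for consecutive runs:
  Group 1: 'b' x 1 (positions 0-0)
  Group 2: 'a' x 3 (positions 1-3)
  Group 3: 'e' x 1 (positions 4-4)
  Group 4: 'c' x 1 (positions 5-5)
  Group 5: 'e' x 8 (positions 6-13)
Total groups: 5

5


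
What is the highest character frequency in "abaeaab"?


Input: abaeaab
Character counts:
  'a': 4
  'b': 2
  'e': 1
Maximum frequency: 4

4


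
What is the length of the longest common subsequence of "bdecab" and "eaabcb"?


LCS of "bdecab" and "eaabcb"
DP table:
           e    a    a    b    c    b
      0    0    0    0    0    0    0
  b   0    0    0    0    1    1    1
  d   0    0    0    0    1    1    1
  e   0    1    1    1    1    1    1
  c   0    1    1    1    1    2    2
  a   0    1    2    2    2    2    2
  b   0    1    2    2    3    3    3
LCS length = dp[6][6] = 3

3


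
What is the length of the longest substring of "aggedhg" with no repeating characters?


Input: "aggedhg"
Sliding window (track last position of each char):
  Position 0 ('a'): window [0,0] length 1 -- new best
  Position 1 ('g'): window [0,1] length 2 -- new best
  Position 2 ('g'): repeat (last at 1), move window start to 2
  Position 2 ('g'): window [2,2] length 1
  Position 3 ('e'): window [2,3] length 2
  Position 4 ('d'): window [2,4] length 3 -- new best
  Position 5 ('h'): window [2,5] length 4 -- new best
  Position 6 ('g'): repeat (last at 2), move window start to 3
  Position 6 ('g'): window [3,6] length 4
Longest substring with no repeats: "gedh" with length 4

4


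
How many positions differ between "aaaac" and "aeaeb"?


Comparing "aaaac" and "aeaeb" position by position:
  Position 0: 'a' vs 'a' => same
  Position 1: 'a' vs 'e' => DIFFER
  Position 2: 'a' vs 'a' => same
  Position 3: 'a' vs 'e' => DIFFER
  Position 4: 'c' vs 'b' => DIFFER
Positions that differ: 3

3


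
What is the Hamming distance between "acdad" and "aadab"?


Comparing "acdad" and "aadab" position by position:
  Position 0: 'a' vs 'a' => same
  Position 1: 'c' vs 'a' => differ
  Position 2: 'd' vs 'd' => same
  Position 3: 'a' vs 'a' => same
  Position 4: 'd' vs 'b' => differ
Total differences (Hamming distance): 2

2


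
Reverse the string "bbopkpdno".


Input: bbopkpdno
Reading characters right to left:
  Position 8: 'o'
  Position 7: 'n'
  Position 6: 'd'
  Position 5: 'p'
  Position 4: 'k'
  Position 3: 'p'
  Position 2: 'o'
  Position 1: 'b'
  Position 0: 'b'
Reversed: ondpkpobb

ondpkpobb


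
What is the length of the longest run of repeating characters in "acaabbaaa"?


Input: "acaabbaaa"
Scanning for longest run:
  Position 1 ('c'): new char, reset run to 1
  Position 2 ('a'): new char, reset run to 1
  Position 3 ('a'): continues run of 'a', length=2
  Position 4 ('b'): new char, reset run to 1
  Position 5 ('b'): continues run of 'b', length=2
  Position 6 ('a'): new char, reset run to 1
  Position 7 ('a'): continues run of 'a', length=2
  Position 8 ('a'): continues run of 'a', length=3
Longest run: 'a' with length 3

3


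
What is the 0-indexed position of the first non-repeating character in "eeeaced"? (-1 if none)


Input: eeeaced
Character frequencies:
  'a': 1
  'c': 1
  'd': 1
  'e': 4
Scanning left to right for freq == 1:
  Position 0 ('e'): freq=4, skip
  Position 1 ('e'): freq=4, skip
  Position 2 ('e'): freq=4, skip
  Position 3 ('a'): unique! => answer = 3

3


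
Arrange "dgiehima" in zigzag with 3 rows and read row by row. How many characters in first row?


Zigzag "dgiehima" into 3 rows:
Placing characters:
  'd' => row 0
  'g' => row 1
  'i' => row 2
  'e' => row 1
  'h' => row 0
  'i' => row 1
  'm' => row 2
  'a' => row 1
Rows:
  Row 0: "dh"
  Row 1: "geia"
  Row 2: "im"
First row length: 2

2


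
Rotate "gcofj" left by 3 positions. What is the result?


Input: "gcofj", rotate left by 3
First 3 characters: "gco"
Remaining characters: "fj"
Concatenate remaining + first: "fj" + "gco" = "fjgco"

fjgco


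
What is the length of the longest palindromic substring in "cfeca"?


Input: "cfeca"
Checking substrings for palindromes:
  No multi-char palindromic substrings found
Longest palindromic substring: "c" with length 1

1


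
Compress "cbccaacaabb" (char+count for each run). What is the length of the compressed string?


Input: cbccaacaabb
Runs:
  'c' x 1 => "c1"
  'b' x 1 => "b1"
  'c' x 2 => "c2"
  'a' x 2 => "a2"
  'c' x 1 => "c1"
  'a' x 2 => "a2"
  'b' x 2 => "b2"
Compressed: "c1b1c2a2c1a2b2"
Compressed length: 14

14


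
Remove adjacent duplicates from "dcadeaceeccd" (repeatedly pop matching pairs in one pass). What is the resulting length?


Input: dcadeaceeccd
Stack-based adjacent duplicate removal:
  Read 'd': push. Stack: d
  Read 'c': push. Stack: dc
  Read 'a': push. Stack: dca
  Read 'd': push. Stack: dcad
  Read 'e': push. Stack: dcade
  Read 'a': push. Stack: dcadea
  Read 'c': push. Stack: dcadeac
  Read 'e': push. Stack: dcadeace
  Read 'e': matches stack top 'e' => pop. Stack: dcadeac
  Read 'c': matches stack top 'c' => pop. Stack: dcadea
  Read 'c': push. Stack: dcadeac
  Read 'd': push. Stack: dcadeacd
Final stack: "dcadeacd" (length 8)

8


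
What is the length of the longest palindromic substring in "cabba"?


Input: "cabba"
Checking substrings for palindromes:
  [1:5] "abba" (len 4) => palindrome
  [2:4] "bb" (len 2) => palindrome
Longest palindromic substring: "abba" with length 4

4


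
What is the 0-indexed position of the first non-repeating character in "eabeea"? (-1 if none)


Input: eabeea
Character frequencies:
  'a': 2
  'b': 1
  'e': 3
Scanning left to right for freq == 1:
  Position 0 ('e'): freq=3, skip
  Position 1 ('a'): freq=2, skip
  Position 2 ('b'): unique! => answer = 2

2


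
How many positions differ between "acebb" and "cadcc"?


Comparing "acebb" and "cadcc" position by position:
  Position 0: 'a' vs 'c' => DIFFER
  Position 1: 'c' vs 'a' => DIFFER
  Position 2: 'e' vs 'd' => DIFFER
  Position 3: 'b' vs 'c' => DIFFER
  Position 4: 'b' vs 'c' => DIFFER
Positions that differ: 5

5


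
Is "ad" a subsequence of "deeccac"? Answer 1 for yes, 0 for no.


Check if "ad" is a subsequence of "deeccac"
Greedy scan:
  Position 0 ('d'): no match needed
  Position 1 ('e'): no match needed
  Position 2 ('e'): no match needed
  Position 3 ('c'): no match needed
  Position 4 ('c'): no match needed
  Position 5 ('a'): matches sub[0] = 'a'
  Position 6 ('c'): no match needed
Only matched 1/2 characters => not a subsequence

0


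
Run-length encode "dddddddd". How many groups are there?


Input: dddddddd
Scanning for consecutive runs:
  Group 1: 'd' x 8 (positions 0-7)
Total groups: 1

1


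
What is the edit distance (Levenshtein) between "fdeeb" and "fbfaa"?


Computing edit distance: "fdeeb" -> "fbfaa"
DP table:
           f    b    f    a    a
      0    1    2    3    4    5
  f   1    0    1    2    3    4
  d   2    1    1    2    3    4
  e   3    2    2    2    3    4
  e   4    3    3    3    3    4
  b   5    4    3    4    4    4
Edit distance = dp[5][5] = 4

4


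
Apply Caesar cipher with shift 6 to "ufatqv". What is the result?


Caesar cipher: shift "ufatqv" by 6
  'u' (pos 20) + 6 = pos 0 = 'a'
  'f' (pos 5) + 6 = pos 11 = 'l'
  'a' (pos 0) + 6 = pos 6 = 'g'
  't' (pos 19) + 6 = pos 25 = 'z'
  'q' (pos 16) + 6 = pos 22 = 'w'
  'v' (pos 21) + 6 = pos 1 = 'b'
Result: algzwb

algzwb


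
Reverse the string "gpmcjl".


Input: gpmcjl
Reading characters right to left:
  Position 5: 'l'
  Position 4: 'j'
  Position 3: 'c'
  Position 2: 'm'
  Position 1: 'p'
  Position 0: 'g'
Reversed: ljcmpg

ljcmpg


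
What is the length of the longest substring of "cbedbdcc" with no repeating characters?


Input: "cbedbdcc"
Sliding window (track last position of each char):
  Position 0 ('c'): window [0,0] length 1 -- new best
  Position 1 ('b'): window [0,1] length 2 -- new best
  Position 2 ('e'): window [0,2] length 3 -- new best
  Position 3 ('d'): window [0,3] length 4 -- new best
  Position 4 ('b'): repeat (last at 1), move window start to 2
  Position 4 ('b'): window [2,4] length 3
  Position 5 ('d'): repeat (last at 3), move window start to 4
  Position 5 ('d'): window [4,5] length 2
  Position 6 ('c'): window [4,6] length 3
  Position 7 ('c'): repeat (last at 6), move window start to 7
  Position 7 ('c'): window [7,7] length 1
Longest substring with no repeats: "cbed" with length 4

4


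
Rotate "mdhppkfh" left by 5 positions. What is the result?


Input: "mdhppkfh", rotate left by 5
First 5 characters: "mdhpp"
Remaining characters: "kfh"
Concatenate remaining + first: "kfh" + "mdhpp" = "kfhmdhpp"

kfhmdhpp


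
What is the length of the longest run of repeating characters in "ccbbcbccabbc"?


Input: "ccbbcbccabbc"
Scanning for longest run:
  Position 1 ('c'): continues run of 'c', length=2
  Position 2 ('b'): new char, reset run to 1
  Position 3 ('b'): continues run of 'b', length=2
  Position 4 ('c'): new char, reset run to 1
  Position 5 ('b'): new char, reset run to 1
  Position 6 ('c'): new char, reset run to 1
  Position 7 ('c'): continues run of 'c', length=2
  Position 8 ('a'): new char, reset run to 1
  Position 9 ('b'): new char, reset run to 1
  Position 10 ('b'): continues run of 'b', length=2
  Position 11 ('c'): new char, reset run to 1
Longest run: 'c' with length 2

2


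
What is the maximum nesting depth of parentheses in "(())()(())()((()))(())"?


Input: "(())()(())()((()))(())"
Tracking depth:
  Position 0 '(': depth becomes 1
  Position 1 '(': depth becomes 2
  Position 2 ')': depth becomes 1
  Position 3 ')': depth becomes 0
  Position 4 '(': depth becomes 1
  Position 5 ')': depth becomes 0
  Position 6 '(': depth becomes 1
  Position 7 '(': depth becomes 2
  Position 8 ')': depth becomes 1
  Position 9 ')': depth becomes 0
  Position 10 '(': depth becomes 1
  Position 11 ')': depth becomes 0
  Position 12 '(': depth becomes 1
  Position 13 '(': depth becomes 2
  Position 14 '(': depth becomes 3
  Position 15 ')': depth becomes 2
  Position 16 ')': depth becomes 1
  Position 17 ')': depth becomes 0
  Position 18 '(': depth becomes 1
  Position 19 '(': depth becomes 2
  Position 20 ')': depth becomes 1
  Position 21 ')': depth becomes 0
Maximum depth reached: 3

3


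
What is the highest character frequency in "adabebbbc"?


Input: adabebbbc
Character counts:
  'a': 2
  'b': 4
  'c': 1
  'd': 1
  'e': 1
Maximum frequency: 4

4


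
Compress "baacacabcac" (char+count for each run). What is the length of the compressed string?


Input: baacacabcac
Runs:
  'b' x 1 => "b1"
  'a' x 2 => "a2"
  'c' x 1 => "c1"
  'a' x 1 => "a1"
  'c' x 1 => "c1"
  'a' x 1 => "a1"
  'b' x 1 => "b1"
  'c' x 1 => "c1"
  'a' x 1 => "a1"
  'c' x 1 => "c1"
Compressed: "b1a2c1a1c1a1b1c1a1c1"
Compressed length: 20

20


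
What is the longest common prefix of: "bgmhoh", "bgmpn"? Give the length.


Words: bgmhoh, bgmpn
  Position 0: all 'b' => match
  Position 1: all 'g' => match
  Position 2: all 'm' => match
  Position 3: ('h', 'p') => mismatch, stop
LCP = "bgm" (length 3)

3


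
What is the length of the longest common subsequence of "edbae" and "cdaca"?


LCS of "edbae" and "cdaca"
DP table:
           c    d    a    c    a
      0    0    0    0    0    0
  e   0    0    0    0    0    0
  d   0    0    1    1    1    1
  b   0    0    1    1    1    1
  a   0    0    1    2    2    2
  e   0    0    1    2    2    2
LCS length = dp[5][5] = 2

2


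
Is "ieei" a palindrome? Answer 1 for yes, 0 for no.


Input: ieei
Reversed: ieei
  Compare pos 0 ('i') with pos 3 ('i'): match
  Compare pos 1 ('e') with pos 2 ('e'): match
Result: palindrome

1


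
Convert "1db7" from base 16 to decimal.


Input: "1db7" in base 16
Positional expansion:
  Digit '1' (value 1) x 16^3 = 4096
  Digit 'd' (value 13) x 16^2 = 3328
  Digit 'b' (value 11) x 16^1 = 176
  Digit '7' (value 7) x 16^0 = 7
Sum = 7607

7607


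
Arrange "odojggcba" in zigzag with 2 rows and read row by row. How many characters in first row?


Zigzag "odojggcba" into 2 rows:
Placing characters:
  'o' => row 0
  'd' => row 1
  'o' => row 0
  'j' => row 1
  'g' => row 0
  'g' => row 1
  'c' => row 0
  'b' => row 1
  'a' => row 0
Rows:
  Row 0: "oogca"
  Row 1: "djgb"
First row length: 5

5


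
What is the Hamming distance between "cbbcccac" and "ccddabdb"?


Comparing "cbbcccac" and "ccddabdb" position by position:
  Position 0: 'c' vs 'c' => same
  Position 1: 'b' vs 'c' => differ
  Position 2: 'b' vs 'd' => differ
  Position 3: 'c' vs 'd' => differ
  Position 4: 'c' vs 'a' => differ
  Position 5: 'c' vs 'b' => differ
  Position 6: 'a' vs 'd' => differ
  Position 7: 'c' vs 'b' => differ
Total differences (Hamming distance): 7

7


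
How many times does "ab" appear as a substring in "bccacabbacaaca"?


Searching for "ab" in "bccacabbacaaca"
Scanning each position:
  Position 0: "bc" => no
  Position 1: "cc" => no
  Position 2: "ca" => no
  Position 3: "ac" => no
  Position 4: "ca" => no
  Position 5: "ab" => MATCH
  Position 6: "bb" => no
  Position 7: "ba" => no
  Position 8: "ac" => no
  Position 9: "ca" => no
  Position 10: "aa" => no
  Position 11: "ac" => no
  Position 12: "ca" => no
Total occurrences: 1

1


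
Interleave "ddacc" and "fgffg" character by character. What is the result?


Interleaving "ddacc" and "fgffg":
  Position 0: 'd' from first, 'f' from second => "df"
  Position 1: 'd' from first, 'g' from second => "dg"
  Position 2: 'a' from first, 'f' from second => "af"
  Position 3: 'c' from first, 'f' from second => "cf"
  Position 4: 'c' from first, 'g' from second => "cg"
Result: dfdgafcfcg

dfdgafcfcg


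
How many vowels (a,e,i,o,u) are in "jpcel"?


Input: jpcel
Checking each character:
  'j' at position 0: consonant
  'p' at position 1: consonant
  'c' at position 2: consonant
  'e' at position 3: vowel (running total: 1)
  'l' at position 4: consonant
Total vowels: 1

1


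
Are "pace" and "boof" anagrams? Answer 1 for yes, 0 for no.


Strings: "pace", "boof"
Sorted first:  acep
Sorted second: bfoo
Differ at position 0: 'a' vs 'b' => not anagrams

0


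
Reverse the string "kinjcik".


Input: kinjcik
Reading characters right to left:
  Position 6: 'k'
  Position 5: 'i'
  Position 4: 'c'
  Position 3: 'j'
  Position 2: 'n'
  Position 1: 'i'
  Position 0: 'k'
Reversed: kicjnik

kicjnik


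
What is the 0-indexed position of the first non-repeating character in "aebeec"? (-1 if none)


Input: aebeec
Character frequencies:
  'a': 1
  'b': 1
  'c': 1
  'e': 3
Scanning left to right for freq == 1:
  Position 0 ('a'): unique! => answer = 0

0


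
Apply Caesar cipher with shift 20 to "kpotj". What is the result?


Caesar cipher: shift "kpotj" by 20
  'k' (pos 10) + 20 = pos 4 = 'e'
  'p' (pos 15) + 20 = pos 9 = 'j'
  'o' (pos 14) + 20 = pos 8 = 'i'
  't' (pos 19) + 20 = pos 13 = 'n'
  'j' (pos 9) + 20 = pos 3 = 'd'
Result: ejind

ejind


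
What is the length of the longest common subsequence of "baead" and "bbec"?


LCS of "baead" and "bbec"
DP table:
           b    b    e    c
      0    0    0    0    0
  b   0    1    1    1    1
  a   0    1    1    1    1
  e   0    1    1    2    2
  a   0    1    1    2    2
  d   0    1    1    2    2
LCS length = dp[5][4] = 2

2


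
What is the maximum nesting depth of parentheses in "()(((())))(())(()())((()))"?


Input: "()(((())))(())(()())((()))"
Tracking depth:
  Position 0 '(': depth becomes 1
  Position 1 ')': depth becomes 0
  Position 2 '(': depth becomes 1
  Position 3 '(': depth becomes 2
  Position 4 '(': depth becomes 3
  Position 5 '(': depth becomes 4
  Position 6 ')': depth becomes 3
  Position 7 ')': depth becomes 2
  Position 8 ')': depth becomes 1
  Position 9 ')': depth becomes 0
  Position 10 '(': depth becomes 1
  Position 11 '(': depth becomes 2
  Position 12 ')': depth becomes 1
  Position 13 ')': depth becomes 0
  Position 14 '(': depth becomes 1
  Position 15 '(': depth becomes 2
  Position 16 ')': depth becomes 1
  Position 17 '(': depth becomes 2
  Position 18 ')': depth becomes 1
  Position 19 ')': depth becomes 0
  Position 20 '(': depth becomes 1
  Position 21 '(': depth becomes 2
  Position 22 '(': depth becomes 3
  Position 23 ')': depth becomes 2
  Position 24 ')': depth becomes 1
  Position 25 ')': depth becomes 0
Maximum depth reached: 4

4


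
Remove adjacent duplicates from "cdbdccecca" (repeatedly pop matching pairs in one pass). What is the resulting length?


Input: cdbdccecca
Stack-based adjacent duplicate removal:
  Read 'c': push. Stack: c
  Read 'd': push. Stack: cd
  Read 'b': push. Stack: cdb
  Read 'd': push. Stack: cdbd
  Read 'c': push. Stack: cdbdc
  Read 'c': matches stack top 'c' => pop. Stack: cdbd
  Read 'e': push. Stack: cdbde
  Read 'c': push. Stack: cdbdec
  Read 'c': matches stack top 'c' => pop. Stack: cdbde
  Read 'a': push. Stack: cdbdea
Final stack: "cdbdea" (length 6)

6


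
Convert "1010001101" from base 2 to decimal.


Input: "1010001101" in base 2
Positional expansion:
  Digit '1' (value 1) x 2^9 = 512
  Digit '0' (value 0) x 2^8 = 0
  Digit '1' (value 1) x 2^7 = 128
  Digit '0' (value 0) x 2^6 = 0
  Digit '0' (value 0) x 2^5 = 0
  Digit '0' (value 0) x 2^4 = 0
  Digit '1' (value 1) x 2^3 = 8
  Digit '1' (value 1) x 2^2 = 4
  Digit '0' (value 0) x 2^1 = 0
  Digit '1' (value 1) x 2^0 = 1
Sum = 653

653


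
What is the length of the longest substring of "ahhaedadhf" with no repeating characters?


Input: "ahhaedadhf"
Sliding window (track last position of each char):
  Position 0 ('a'): window [0,0] length 1 -- new best
  Position 1 ('h'): window [0,1] length 2 -- new best
  Position 2 ('h'): repeat (last at 1), move window start to 2
  Position 2 ('h'): window [2,2] length 1
  Position 3 ('a'): window [2,3] length 2
  Position 4 ('e'): window [2,4] length 3 -- new best
  Position 5 ('d'): window [2,5] length 4 -- new best
  Position 6 ('a'): repeat (last at 3), move window start to 4
  Position 6 ('a'): window [4,6] length 3
  Position 7 ('d'): repeat (last at 5), move window start to 6
  Position 7 ('d'): window [6,7] length 2
  Position 8 ('h'): window [6,8] length 3
  Position 9 ('f'): window [6,9] length 4
Longest substring with no repeats: "haed" with length 4

4


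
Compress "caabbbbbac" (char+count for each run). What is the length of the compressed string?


Input: caabbbbbac
Runs:
  'c' x 1 => "c1"
  'a' x 2 => "a2"
  'b' x 5 => "b5"
  'a' x 1 => "a1"
  'c' x 1 => "c1"
Compressed: "c1a2b5a1c1"
Compressed length: 10

10


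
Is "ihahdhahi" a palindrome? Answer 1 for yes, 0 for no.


Input: ihahdhahi
Reversed: ihahdhahi
  Compare pos 0 ('i') with pos 8 ('i'): match
  Compare pos 1 ('h') with pos 7 ('h'): match
  Compare pos 2 ('a') with pos 6 ('a'): match
  Compare pos 3 ('h') with pos 5 ('h'): match
Result: palindrome

1


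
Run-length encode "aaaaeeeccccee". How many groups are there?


Input: aaaaeeeccccee
Scanning for consecutive runs:
  Group 1: 'a' x 4 (positions 0-3)
  Group 2: 'e' x 3 (positions 4-6)
  Group 3: 'c' x 4 (positions 7-10)
  Group 4: 'e' x 2 (positions 11-12)
Total groups: 4

4


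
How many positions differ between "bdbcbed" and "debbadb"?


Comparing "bdbcbed" and "debbadb" position by position:
  Position 0: 'b' vs 'd' => DIFFER
  Position 1: 'd' vs 'e' => DIFFER
  Position 2: 'b' vs 'b' => same
  Position 3: 'c' vs 'b' => DIFFER
  Position 4: 'b' vs 'a' => DIFFER
  Position 5: 'e' vs 'd' => DIFFER
  Position 6: 'd' vs 'b' => DIFFER
Positions that differ: 6

6


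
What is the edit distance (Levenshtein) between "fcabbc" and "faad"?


Computing edit distance: "fcabbc" -> "faad"
DP table:
           f    a    a    d
      0    1    2    3    4
  f   1    0    1    2    3
  c   2    1    1    2    3
  a   3    2    1    1    2
  b   4    3    2    2    2
  b   5    4    3    3    3
  c   6    5    4    4    4
Edit distance = dp[6][4] = 4

4


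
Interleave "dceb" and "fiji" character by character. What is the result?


Interleaving "dceb" and "fiji":
  Position 0: 'd' from first, 'f' from second => "df"
  Position 1: 'c' from first, 'i' from second => "ci"
  Position 2: 'e' from first, 'j' from second => "ej"
  Position 3: 'b' from first, 'i' from second => "bi"
Result: dfciejbi

dfciejbi


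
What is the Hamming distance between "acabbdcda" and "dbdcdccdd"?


Comparing "acabbdcda" and "dbdcdccdd" position by position:
  Position 0: 'a' vs 'd' => differ
  Position 1: 'c' vs 'b' => differ
  Position 2: 'a' vs 'd' => differ
  Position 3: 'b' vs 'c' => differ
  Position 4: 'b' vs 'd' => differ
  Position 5: 'd' vs 'c' => differ
  Position 6: 'c' vs 'c' => same
  Position 7: 'd' vs 'd' => same
  Position 8: 'a' vs 'd' => differ
Total differences (Hamming distance): 7

7


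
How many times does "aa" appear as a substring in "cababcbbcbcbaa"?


Searching for "aa" in "cababcbbcbcbaa"
Scanning each position:
  Position 0: "ca" => no
  Position 1: "ab" => no
  Position 2: "ba" => no
  Position 3: "ab" => no
  Position 4: "bc" => no
  Position 5: "cb" => no
  Position 6: "bb" => no
  Position 7: "bc" => no
  Position 8: "cb" => no
  Position 9: "bc" => no
  Position 10: "cb" => no
  Position 11: "ba" => no
  Position 12: "aa" => MATCH
Total occurrences: 1

1


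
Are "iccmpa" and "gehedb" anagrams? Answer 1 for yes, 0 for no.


Strings: "iccmpa", "gehedb"
Sorted first:  accimp
Sorted second: bdeegh
Differ at position 0: 'a' vs 'b' => not anagrams

0


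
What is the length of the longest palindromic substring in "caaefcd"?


Input: "caaefcd"
Checking substrings for palindromes:
  [1:3] "aa" (len 2) => palindrome
Longest palindromic substring: "aa" with length 2

2


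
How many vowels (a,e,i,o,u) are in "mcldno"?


Input: mcldno
Checking each character:
  'm' at position 0: consonant
  'c' at position 1: consonant
  'l' at position 2: consonant
  'd' at position 3: consonant
  'n' at position 4: consonant
  'o' at position 5: vowel (running total: 1)
Total vowels: 1

1


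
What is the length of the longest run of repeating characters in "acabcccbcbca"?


Input: "acabcccbcbca"
Scanning for longest run:
  Position 1 ('c'): new char, reset run to 1
  Position 2 ('a'): new char, reset run to 1
  Position 3 ('b'): new char, reset run to 1
  Position 4 ('c'): new char, reset run to 1
  Position 5 ('c'): continues run of 'c', length=2
  Position 6 ('c'): continues run of 'c', length=3
  Position 7 ('b'): new char, reset run to 1
  Position 8 ('c'): new char, reset run to 1
  Position 9 ('b'): new char, reset run to 1
  Position 10 ('c'): new char, reset run to 1
  Position 11 ('a'): new char, reset run to 1
Longest run: 'c' with length 3

3


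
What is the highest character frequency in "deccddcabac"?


Input: deccddcabac
Character counts:
  'a': 2
  'b': 1
  'c': 4
  'd': 3
  'e': 1
Maximum frequency: 4

4


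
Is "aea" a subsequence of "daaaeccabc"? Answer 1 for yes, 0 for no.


Check if "aea" is a subsequence of "daaaeccabc"
Greedy scan:
  Position 0 ('d'): no match needed
  Position 1 ('a'): matches sub[0] = 'a'
  Position 2 ('a'): no match needed
  Position 3 ('a'): no match needed
  Position 4 ('e'): matches sub[1] = 'e'
  Position 5 ('c'): no match needed
  Position 6 ('c'): no match needed
  Position 7 ('a'): matches sub[2] = 'a'
  Position 8 ('b'): no match needed
  Position 9 ('c'): no match needed
All 3 characters matched => is a subsequence

1


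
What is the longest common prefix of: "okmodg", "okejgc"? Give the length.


Words: okmodg, okejgc
  Position 0: all 'o' => match
  Position 1: all 'k' => match
  Position 2: ('m', 'e') => mismatch, stop
LCP = "ok" (length 2)

2


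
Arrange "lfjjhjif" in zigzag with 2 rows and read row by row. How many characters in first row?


Zigzag "lfjjhjif" into 2 rows:
Placing characters:
  'l' => row 0
  'f' => row 1
  'j' => row 0
  'j' => row 1
  'h' => row 0
  'j' => row 1
  'i' => row 0
  'f' => row 1
Rows:
  Row 0: "ljhi"
  Row 1: "fjjf"
First row length: 4

4


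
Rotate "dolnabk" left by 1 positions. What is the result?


Input: "dolnabk", rotate left by 1
First 1 characters: "d"
Remaining characters: "olnabk"
Concatenate remaining + first: "olnabk" + "d" = "olnabkd"

olnabkd


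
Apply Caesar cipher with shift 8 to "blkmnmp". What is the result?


Caesar cipher: shift "blkmnmp" by 8
  'b' (pos 1) + 8 = pos 9 = 'j'
  'l' (pos 11) + 8 = pos 19 = 't'
  'k' (pos 10) + 8 = pos 18 = 's'
  'm' (pos 12) + 8 = pos 20 = 'u'
  'n' (pos 13) + 8 = pos 21 = 'v'
  'm' (pos 12) + 8 = pos 20 = 'u'
  'p' (pos 15) + 8 = pos 23 = 'x'
Result: jtsuvux

jtsuvux


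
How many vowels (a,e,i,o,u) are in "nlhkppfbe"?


Input: nlhkppfbe
Checking each character:
  'n' at position 0: consonant
  'l' at position 1: consonant
  'h' at position 2: consonant
  'k' at position 3: consonant
  'p' at position 4: consonant
  'p' at position 5: consonant
  'f' at position 6: consonant
  'b' at position 7: consonant
  'e' at position 8: vowel (running total: 1)
Total vowels: 1

1


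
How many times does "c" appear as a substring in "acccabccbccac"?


Searching for "c" in "acccabccbccac"
Scanning each position:
  Position 0: "a" => no
  Position 1: "c" => MATCH
  Position 2: "c" => MATCH
  Position 3: "c" => MATCH
  Position 4: "a" => no
  Position 5: "b" => no
  Position 6: "c" => MATCH
  Position 7: "c" => MATCH
  Position 8: "b" => no
  Position 9: "c" => MATCH
  Position 10: "c" => MATCH
  Position 11: "a" => no
  Position 12: "c" => MATCH
Total occurrences: 8

8


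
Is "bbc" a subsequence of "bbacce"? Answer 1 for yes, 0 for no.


Check if "bbc" is a subsequence of "bbacce"
Greedy scan:
  Position 0 ('b'): matches sub[0] = 'b'
  Position 1 ('b'): matches sub[1] = 'b'
  Position 2 ('a'): no match needed
  Position 3 ('c'): matches sub[2] = 'c'
  Position 4 ('c'): no match needed
  Position 5 ('e'): no match needed
All 3 characters matched => is a subsequence

1


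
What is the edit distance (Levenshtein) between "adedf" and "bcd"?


Computing edit distance: "adedf" -> "bcd"
DP table:
           b    c    d
      0    1    2    3
  a   1    1    2    3
  d   2    2    2    2
  e   3    3    3    3
  d   4    4    4    3
  f   5    5    5    4
Edit distance = dp[5][3] = 4

4


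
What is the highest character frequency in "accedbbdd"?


Input: accedbbdd
Character counts:
  'a': 1
  'b': 2
  'c': 2
  'd': 3
  'e': 1
Maximum frequency: 3

3


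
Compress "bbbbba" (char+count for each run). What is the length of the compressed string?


Input: bbbbba
Runs:
  'b' x 5 => "b5"
  'a' x 1 => "a1"
Compressed: "b5a1"
Compressed length: 4

4


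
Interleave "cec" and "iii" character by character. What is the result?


Interleaving "cec" and "iii":
  Position 0: 'c' from first, 'i' from second => "ci"
  Position 1: 'e' from first, 'i' from second => "ei"
  Position 2: 'c' from first, 'i' from second => "ci"
Result: cieici

cieici


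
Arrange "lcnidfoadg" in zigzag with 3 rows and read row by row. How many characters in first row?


Zigzag "lcnidfoadg" into 3 rows:
Placing characters:
  'l' => row 0
  'c' => row 1
  'n' => row 2
  'i' => row 1
  'd' => row 0
  'f' => row 1
  'o' => row 2
  'a' => row 1
  'd' => row 0
  'g' => row 1
Rows:
  Row 0: "ldd"
  Row 1: "cifag"
  Row 2: "no"
First row length: 3

3


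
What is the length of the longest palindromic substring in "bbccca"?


Input: "bbccca"
Checking substrings for palindromes:
  [2:5] "ccc" (len 3) => palindrome
  [0:2] "bb" (len 2) => palindrome
  [2:4] "cc" (len 2) => palindrome
  [3:5] "cc" (len 2) => palindrome
Longest palindromic substring: "ccc" with length 3

3


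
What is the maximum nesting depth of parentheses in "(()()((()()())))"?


Input: "(()()((()()())))"
Tracking depth:
  Position 0 '(': depth becomes 1
  Position 1 '(': depth becomes 2
  Position 2 ')': depth becomes 1
  Position 3 '(': depth becomes 2
  Position 4 ')': depth becomes 1
  Position 5 '(': depth becomes 2
  Position 6 '(': depth becomes 3
  Position 7 '(': depth becomes 4
  Position 8 ')': depth becomes 3
  Position 9 '(': depth becomes 4
  Position 10 ')': depth becomes 3
  Position 11 '(': depth becomes 4
  Position 12 ')': depth becomes 3
  Position 13 ')': depth becomes 2
  Position 14 ')': depth becomes 1
  Position 15 ')': depth becomes 0
Maximum depth reached: 4

4


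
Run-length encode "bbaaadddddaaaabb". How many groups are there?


Input: bbaaadddddaaaabb
Scanning for consecutive runs:
  Group 1: 'b' x 2 (positions 0-1)
  Group 2: 'a' x 3 (positions 2-4)
  Group 3: 'd' x 5 (positions 5-9)
  Group 4: 'a' x 4 (positions 10-13)
  Group 5: 'b' x 2 (positions 14-15)
Total groups: 5

5


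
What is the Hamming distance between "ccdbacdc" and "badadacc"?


Comparing "ccdbacdc" and "badadacc" position by position:
  Position 0: 'c' vs 'b' => differ
  Position 1: 'c' vs 'a' => differ
  Position 2: 'd' vs 'd' => same
  Position 3: 'b' vs 'a' => differ
  Position 4: 'a' vs 'd' => differ
  Position 5: 'c' vs 'a' => differ
  Position 6: 'd' vs 'c' => differ
  Position 7: 'c' vs 'c' => same
Total differences (Hamming distance): 6

6


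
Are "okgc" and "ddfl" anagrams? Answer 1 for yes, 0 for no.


Strings: "okgc", "ddfl"
Sorted first:  cgko
Sorted second: ddfl
Differ at position 0: 'c' vs 'd' => not anagrams

0


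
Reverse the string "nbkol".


Input: nbkol
Reading characters right to left:
  Position 4: 'l'
  Position 3: 'o'
  Position 2: 'k'
  Position 1: 'b'
  Position 0: 'n'
Reversed: lokbn

lokbn


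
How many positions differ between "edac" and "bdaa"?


Comparing "edac" and "bdaa" position by position:
  Position 0: 'e' vs 'b' => DIFFER
  Position 1: 'd' vs 'd' => same
  Position 2: 'a' vs 'a' => same
  Position 3: 'c' vs 'a' => DIFFER
Positions that differ: 2

2


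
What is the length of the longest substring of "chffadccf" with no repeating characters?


Input: "chffadccf"
Sliding window (track last position of each char):
  Position 0 ('c'): window [0,0] length 1 -- new best
  Position 1 ('h'): window [0,1] length 2 -- new best
  Position 2 ('f'): window [0,2] length 3 -- new best
  Position 3 ('f'): repeat (last at 2), move window start to 3
  Position 3 ('f'): window [3,3] length 1
  Position 4 ('a'): window [3,4] length 2
  Position 5 ('d'): window [3,5] length 3
  Position 6 ('c'): window [3,6] length 4 -- new best
  Position 7 ('c'): repeat (last at 6), move window start to 7
  Position 7 ('c'): window [7,7] length 1
  Position 8 ('f'): window [7,8] length 2
Longest substring with no repeats: "fadc" with length 4

4
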